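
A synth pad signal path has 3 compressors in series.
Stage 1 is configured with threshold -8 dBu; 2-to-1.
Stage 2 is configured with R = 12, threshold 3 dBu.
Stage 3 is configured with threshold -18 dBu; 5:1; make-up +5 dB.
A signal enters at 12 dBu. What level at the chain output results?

-9 dBu

Stage 1: 12 dBu is 20 dB over -8 dBu; at 2:1 that becomes 10 dB over, giving 2 dBu.
Stage 2: 2 dBu is at or below the 3 dBu threshold — no compression; output 2 dBu.
Stage 3: 2 dBu is 20 dB over -18 dBu; at 5:1 that becomes 4 dB over, giving -14 dBu; +5 dB make-up → -9 dBu.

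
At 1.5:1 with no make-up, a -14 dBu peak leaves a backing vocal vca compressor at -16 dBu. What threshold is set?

Let T be the threshold. Output overshoot = (input overshoot)/R, so -16 − T = (-14 − T)/1.5.
1.5·(-16 − T) = -14 − T → 0.5·T = -24 − (-14) = -10.
T = -10/0.5 = -20 dBu.

-20 dBu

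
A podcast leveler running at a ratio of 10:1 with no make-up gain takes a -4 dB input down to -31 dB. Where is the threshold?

Let T be the threshold. Output overshoot = (input overshoot)/R, so -31 − T = (-4 − T)/10.
10·(-31 − T) = -4 − T → 9·T = -310 − (-4) = -306.
T = -306/9 = -34 dB.

-34 dB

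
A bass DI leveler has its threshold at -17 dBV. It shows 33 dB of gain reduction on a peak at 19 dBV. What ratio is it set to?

12:1

Input overshoot = 19 − (-17) = 36 dB.
Output overshoot = 36 − 33 = 3 dB.
Ratio = input overshoot / output overshoot = 36 / 3 = 12.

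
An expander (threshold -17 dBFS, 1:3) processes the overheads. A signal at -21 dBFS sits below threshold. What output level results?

-29 dBFS

Undershoot = (-17) − (-21) = 4 dB.
At 1:3, that expands to 12 dB under threshold.
Output = -17 − 12 = -29 dBFS.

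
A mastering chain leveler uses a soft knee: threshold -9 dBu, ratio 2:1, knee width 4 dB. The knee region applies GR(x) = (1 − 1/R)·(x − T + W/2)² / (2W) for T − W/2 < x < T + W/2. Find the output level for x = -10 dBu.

-10.0625 dBu

x − T + W/2 = -10 − (-9) + 2 = 1.
GR = (1 − 1/2) × 1² / 8 = 0.5 × 1 / 8 = 0.0625 dB.
Output = -10 − 0.0625 = -10.0625 dBu.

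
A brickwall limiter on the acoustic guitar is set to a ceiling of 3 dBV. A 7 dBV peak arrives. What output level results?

The limiter clamps the peak to its 3 dBV ceiling.

3 dBV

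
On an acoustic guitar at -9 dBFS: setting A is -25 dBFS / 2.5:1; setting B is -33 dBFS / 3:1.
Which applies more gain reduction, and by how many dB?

A: GR = 16 − 16/2.5 = 9.6 dB.
B: GR = 24 − 24/3 = 16 dB.
Difference: 6.4 dB in favour of B.

B, by 6.4 dB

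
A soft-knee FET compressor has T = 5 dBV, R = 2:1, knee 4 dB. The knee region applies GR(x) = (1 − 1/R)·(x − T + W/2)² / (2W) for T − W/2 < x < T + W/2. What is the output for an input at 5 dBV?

x − T + W/2 = 5 − 5 + 2 = 2.
GR = (1 − 1/2) × 2² / 8 = 0.5 × 4 / 8 = 0.25 dB.
Output = 5 − 0.25 = 4.75 dBV.

4.75 dBV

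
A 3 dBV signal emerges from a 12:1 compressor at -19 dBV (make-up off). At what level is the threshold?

Let T be the threshold. Output overshoot = (input overshoot)/R, so -19 − T = (3 − T)/12.
12·(-19 − T) = 3 − T → 11·T = -228 − 3 = -231.
T = -231/11 = -21 dBV.

-21 dBV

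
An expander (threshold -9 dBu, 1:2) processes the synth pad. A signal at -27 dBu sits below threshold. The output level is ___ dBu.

Undershoot = (-9) − (-27) = 18 dB.
At 1:2, that expands to 36 dB under threshold.
Output = -9 − 36 = -45 dBu.

-45 dBu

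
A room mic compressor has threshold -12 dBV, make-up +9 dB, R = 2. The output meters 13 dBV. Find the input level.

20 dBV

Before make-up, the level was 13 − 9 = 4 dBV.
That's 16 dB above the -12 dBV threshold.
Before 2:1 compression the overshoot was 16 × 2 = 32 dB, so input = -12 + 32 = 20 dBV.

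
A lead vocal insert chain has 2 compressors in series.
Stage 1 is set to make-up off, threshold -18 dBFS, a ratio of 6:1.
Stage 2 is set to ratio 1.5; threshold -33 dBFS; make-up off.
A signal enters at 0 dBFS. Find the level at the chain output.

-21 dBFS

Stage 1: overshoot 18 dB → 18/6 = 3 dB → -15 dBFS.
Stage 2: overshoot 18 dB → 18/1.5 = 12 dB → -21 dBFS.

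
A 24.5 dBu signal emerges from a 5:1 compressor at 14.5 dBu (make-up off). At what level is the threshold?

Input is 12.5 dB above T (since output overshoot × R = input overshoot: (14.5 − T)·5 = 24.5 − T gives T = 12 dBu).
Check: 12 + (24.5 − 12)/5 = 12 + 2.5 = 14.5 dBu. ✓

12 dBu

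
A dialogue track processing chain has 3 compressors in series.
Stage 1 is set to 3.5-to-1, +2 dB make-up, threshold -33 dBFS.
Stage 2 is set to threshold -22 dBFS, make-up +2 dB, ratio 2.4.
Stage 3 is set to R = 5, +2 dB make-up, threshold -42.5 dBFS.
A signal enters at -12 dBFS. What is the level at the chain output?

-36.6 dBFS

Stage 1: 21 dB above -33 dBFS, reduced 3.5:1 to 6 dB above → -27 dBFS; +2 dB make-up → -25 dBFS.
Stage 2: -25 dBFS is at or below the -22 dBFS threshold — no compression; make-up brings it to -23 dBFS.
Stage 3: 19.5 dB above -42.5 dBFS, reduced 5:1 to 3.9 dB above → -38.6 dBFS; +2 dB make-up → -36.6 dBFS.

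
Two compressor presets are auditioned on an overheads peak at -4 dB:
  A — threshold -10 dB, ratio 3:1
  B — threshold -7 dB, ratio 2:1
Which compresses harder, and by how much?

A, by 2.5 dB

A: 6 dB over, compressed to 2 dB over, so 4 dB of GR.
B: 3 dB over, compressed to 1.5 dB over, so 1.5 dB of GR.
A reduces 2.5 dB more.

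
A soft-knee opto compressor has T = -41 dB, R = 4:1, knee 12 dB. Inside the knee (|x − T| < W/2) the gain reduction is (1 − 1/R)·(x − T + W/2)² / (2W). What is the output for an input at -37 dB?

-40.125 dB

x − T + W/2 = -37 − (-41) + 6 = 10.
GR = (1 − 1/4) × 10² / 24 = 0.75 × 100 / 24 = 3.125 dB.
Output = -37 − 3.125 = -40.125 dB.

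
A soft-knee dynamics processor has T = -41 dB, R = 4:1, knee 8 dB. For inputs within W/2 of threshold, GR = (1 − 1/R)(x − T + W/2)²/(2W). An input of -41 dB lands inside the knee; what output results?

x − T + W/2 = -41 − (-41) + 4 = 4.
GR = (1 − 1/4) × 4² / 16 = 0.75 × 16 / 16 = 0.75 dB.
Output = -41 − 0.75 = -41.75 dB.

-41.75 dB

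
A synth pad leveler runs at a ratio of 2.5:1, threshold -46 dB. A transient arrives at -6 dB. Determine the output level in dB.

-30 dB

The input is 40 dB above the -46 dB threshold.
At 2.5:1 the overshoot is divided by 2.5, leaving 16 dB above threshold.
That puts the output at -30 dB.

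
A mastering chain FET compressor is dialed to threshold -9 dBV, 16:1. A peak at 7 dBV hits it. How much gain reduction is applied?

Overshoot = 7 − (-9) = 16 dB.
After 16:1 compression the overshoot becomes 16/16 = 1 dB.
GR = overshoot in − overshoot out = 16 − 1 = 15 dB.

15 dB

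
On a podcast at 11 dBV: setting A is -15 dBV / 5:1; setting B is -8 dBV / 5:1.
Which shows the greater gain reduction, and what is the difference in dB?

A, by 5.6 dB

A: 26 dB over, compressed to 5.2 dB over, so 20.8 dB of GR.
B: 19 dB over, compressed to 3.8 dB over, so 15.2 dB of GR.
A reduces 5.6 dB more.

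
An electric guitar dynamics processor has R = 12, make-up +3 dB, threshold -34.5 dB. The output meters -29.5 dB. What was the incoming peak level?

Before make-up, the level was -29.5 − 3 = -32.5 dB.
Post-compression overshoot = -32.5 − (-34.5) = 2 dB.
Undo the ratio: input overshoot = 2 × 12 = 24 dB, giving input = -10.5 dB.

-10.5 dB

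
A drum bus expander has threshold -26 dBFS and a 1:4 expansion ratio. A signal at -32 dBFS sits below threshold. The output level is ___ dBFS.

-50 dBFS

Undershoot = (-26) − (-32) = 6 dB.
At 1:4, that expands to 24 dB under threshold.
Output = -26 − 24 = -50 dBFS.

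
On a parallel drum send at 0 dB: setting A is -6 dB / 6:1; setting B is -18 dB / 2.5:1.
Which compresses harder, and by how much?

A: GR = 6 − 6/6 = 5 dB.
B: GR = 18 − 18/2.5 = 10.8 dB.
B applies 5.8 dB more gain reduction.

B, by 5.8 dB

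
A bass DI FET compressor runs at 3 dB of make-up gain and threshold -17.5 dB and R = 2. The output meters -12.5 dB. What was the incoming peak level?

-13.5 dB

Remove make-up: -12.5 − 3 = -15.5 dB.
That's 2 dB above the -17.5 dB threshold.
Undo the ratio: input overshoot = 2 × 2 = 4 dB, giving input = -13.5 dB.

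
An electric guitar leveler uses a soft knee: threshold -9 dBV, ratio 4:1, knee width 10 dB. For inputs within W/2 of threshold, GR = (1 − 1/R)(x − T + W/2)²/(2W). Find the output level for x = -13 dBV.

-13.0375 dBV

x − T + W/2 = -13 − (-9) + 5 = 1.
GR = (1 − 1/4) × 1² / 20 = 0.75 × 1 / 20 = 0.0375 dB.
Output = -13 − 0.0375 = -13.0375 dBV.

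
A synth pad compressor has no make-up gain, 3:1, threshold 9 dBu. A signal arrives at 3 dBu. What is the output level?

3 dBu

3 dBu is 6 dB below the 9 dBu threshold, so no gain reduction is applied.
Output = input = 3 dBu.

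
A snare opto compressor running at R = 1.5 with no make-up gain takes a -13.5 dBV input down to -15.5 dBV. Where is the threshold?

Gain reduction = -13.5 − (-15.5) = 2 dB; output overshoot = GR / (R − 1) = 2 / 0.5 = 4 dB.
Threshold = output − output overshoot = -15.5 − 4 = -19.5 dBV.

-19.5 dBV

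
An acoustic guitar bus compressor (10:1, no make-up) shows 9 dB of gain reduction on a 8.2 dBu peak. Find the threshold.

Let T be the threshold. Output overshoot = (input overshoot)/R, so -0.8 − T = (8.2 − T)/10.
10·(-0.8 − T) = 8.2 − T → 9·T = -8 − 8.2 = -16.2.
T = -16.2/9 = -1.8 dBu.

-1.8 dBu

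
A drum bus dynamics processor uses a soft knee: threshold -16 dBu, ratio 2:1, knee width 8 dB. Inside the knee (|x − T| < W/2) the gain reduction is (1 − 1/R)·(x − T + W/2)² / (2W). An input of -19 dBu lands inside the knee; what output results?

-19.03125 dBu

x − T + W/2 = -19 − (-16) + 4 = 1.
GR = (1 − 1/2) × 1² / 16 = 0.5 × 1 / 16 = 0.03125 dB.
Output = -19 − 0.03125 = -19.03125 dBu.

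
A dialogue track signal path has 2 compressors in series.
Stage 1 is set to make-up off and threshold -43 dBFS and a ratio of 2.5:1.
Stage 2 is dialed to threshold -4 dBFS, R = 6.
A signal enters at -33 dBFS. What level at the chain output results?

-39 dBFS

Stage 1: 10 dB above -43 dBFS, reduced 2.5:1 to 4 dB above → -39 dBFS.
Stage 2: -39 dBFS is at or below the -4 dBFS threshold — no compression; output -39 dBFS.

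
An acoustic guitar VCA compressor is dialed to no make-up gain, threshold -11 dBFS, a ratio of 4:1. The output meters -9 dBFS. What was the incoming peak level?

-3 dBFS

That's 2 dB above the -11 dBFS threshold.
Before 4:1 compression the overshoot was 2 × 4 = 8 dB, so input = -11 + 8 = -3 dBFS.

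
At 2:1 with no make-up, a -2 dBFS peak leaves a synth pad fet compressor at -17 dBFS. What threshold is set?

-32 dBFS

Gain reduction = -2 − (-17) = 15 dB; output overshoot = GR / (R − 1) = 15 / 1 = 15 dB.
Threshold = output − output overshoot = -17 − 15 = -32 dBFS.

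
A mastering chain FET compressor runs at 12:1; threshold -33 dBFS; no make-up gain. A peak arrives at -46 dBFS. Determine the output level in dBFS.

-46 dBFS is 13 dB below the -33 dBFS threshold, so no gain reduction is applied.
Output = input = -46 dBFS.

-46 dBFS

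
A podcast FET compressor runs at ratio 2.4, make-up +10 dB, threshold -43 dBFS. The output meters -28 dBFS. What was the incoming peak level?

-31 dBFS

Stripping the +10 dB make-up gives -38 dBFS at the gain stage.
The compressed level sits -38 − (-43) = 5 dB over threshold.
Input overshoot = R × output overshoot = 12 dB → input = -43 + 12 = -31 dBFS.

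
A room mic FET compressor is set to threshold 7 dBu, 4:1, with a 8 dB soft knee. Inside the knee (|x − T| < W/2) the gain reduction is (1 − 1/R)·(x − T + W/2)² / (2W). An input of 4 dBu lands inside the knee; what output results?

x − T + W/2 = 4 − 7 + 4 = 1.
GR = (1 − 1/4) × 1² / 16 = 0.75 × 1 / 16 = 0.046875 dB.
Output = 4 − 0.046875 = 3.953125 dBu.

3.953125 dBu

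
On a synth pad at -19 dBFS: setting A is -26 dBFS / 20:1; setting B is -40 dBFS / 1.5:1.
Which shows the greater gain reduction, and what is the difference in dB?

B, by 0.35 dB

A: GR = 7 − 7/20 = 6.65 dB.
B: GR = 21 − 21/1.5 = 7 dB.
Difference: 0.35 dB in favour of B.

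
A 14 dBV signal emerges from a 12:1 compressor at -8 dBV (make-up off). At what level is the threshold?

-10 dBV

Gain reduction = 14 − (-8) = 22 dB; output overshoot = GR / (R − 1) = 22 / 11 = 2 dB.
Threshold = output − output overshoot = -8 − 2 = -10 dBV.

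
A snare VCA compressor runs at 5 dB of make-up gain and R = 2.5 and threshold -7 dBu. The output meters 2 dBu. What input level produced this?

Remove make-up: 2 − 5 = -3 dBu.
That's 4 dB above the -7 dBu threshold.
Input overshoot = R × output overshoot = 10 dB → input = -7 + 10 = 3 dBu.

3 dBu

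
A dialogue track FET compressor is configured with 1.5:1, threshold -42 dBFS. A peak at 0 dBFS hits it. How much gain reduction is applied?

Overshoot = 0 − (-42) = 42 dB.
At 1.5:1, output sits 42/1.5 = 28 dB above threshold.
Gain reduction = 42 − 28 = 14 dB.

14 dB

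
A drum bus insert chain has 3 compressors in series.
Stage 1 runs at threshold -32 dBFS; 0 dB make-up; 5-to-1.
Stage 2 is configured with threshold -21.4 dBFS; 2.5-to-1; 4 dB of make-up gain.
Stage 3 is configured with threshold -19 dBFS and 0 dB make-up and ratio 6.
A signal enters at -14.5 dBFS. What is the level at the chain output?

-24.5 dBFS

Stage 1: 17.5 dB above -32 dBFS, reduced 5:1 to 3.5 dB above → -28.5 dBFS.
Stage 2: below threshold (-28.5 ≤ -21.4); passes unchanged; make-up brings it to -24.5 dBFS.
Stage 3: -24.5 dBFS is at or below the -19 dBFS threshold — no compression; output -24.5 dBFS.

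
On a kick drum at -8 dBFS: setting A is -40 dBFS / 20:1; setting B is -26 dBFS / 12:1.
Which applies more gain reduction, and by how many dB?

A, by 13.9 dB

A: overshoot 32 dB → output overshoot 1.6 dB → GR 30.4 dB.
B: overshoot 18 dB → output overshoot 1.5 dB → GR 16.5 dB.
Difference: 13.9 dB in favour of A.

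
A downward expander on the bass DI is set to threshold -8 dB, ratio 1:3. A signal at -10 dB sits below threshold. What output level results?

Undershoot = (-8) − (-10) = 2 dB.
At 1:3, that expands to 6 dB under threshold.
Output = -8 − 6 = -14 dB.

-14 dB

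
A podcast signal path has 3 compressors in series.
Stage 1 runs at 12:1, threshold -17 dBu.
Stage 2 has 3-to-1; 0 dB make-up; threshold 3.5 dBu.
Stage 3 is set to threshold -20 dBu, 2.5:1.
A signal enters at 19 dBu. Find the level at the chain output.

Stage 1: 36 dB above -17 dBu, reduced 12:1 to 3 dB above → -14 dBu.
Stage 2: -14 dBu ≤ 3.5 dBu, so stage 2 doesn't engage; output -14 dBu.
Stage 3: overshoot 6 dB → 6/2.5 = 2.4 dB → -17.6 dBu.

-17.6 dBu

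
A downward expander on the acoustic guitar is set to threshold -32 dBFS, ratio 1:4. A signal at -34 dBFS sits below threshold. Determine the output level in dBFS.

-40 dBFS

Undershoot = (-32) − (-34) = 2 dB.
At 1:4, that expands to 8 dB under threshold.
Output = -32 − 8 = -40 dBFS.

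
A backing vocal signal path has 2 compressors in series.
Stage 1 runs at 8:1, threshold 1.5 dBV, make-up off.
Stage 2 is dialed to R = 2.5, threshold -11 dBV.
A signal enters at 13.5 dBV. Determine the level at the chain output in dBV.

-5.4 dBV

Stage 1: overshoot 12 dB → 12/8 = 1.5 dB → 3 dBV.
Stage 2: overshoot 14 dB → 14/2.5 = 5.6 dB → -5.4 dBV.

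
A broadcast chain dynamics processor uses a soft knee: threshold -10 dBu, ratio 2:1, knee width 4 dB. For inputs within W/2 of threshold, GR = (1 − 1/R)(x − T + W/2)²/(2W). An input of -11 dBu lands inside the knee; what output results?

x − T + W/2 = -11 − (-10) + 2 = 1.
GR = (1 − 1/2) × 1² / 8 = 0.5 × 1 / 8 = 0.0625 dB.
Output = -11 − 0.0625 = -11.0625 dBu.

-11.0625 dBu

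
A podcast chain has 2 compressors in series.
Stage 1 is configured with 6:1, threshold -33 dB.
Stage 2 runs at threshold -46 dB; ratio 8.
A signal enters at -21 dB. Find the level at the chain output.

Stage 1: overshoot 12 dB → 12/6 = 2 dB → -31 dB.
Stage 2: -31 dB is 15 dB over -46 dB; at 8:1 that becomes 1.875 dB over, giving -44.125 dB.

-44.125 dB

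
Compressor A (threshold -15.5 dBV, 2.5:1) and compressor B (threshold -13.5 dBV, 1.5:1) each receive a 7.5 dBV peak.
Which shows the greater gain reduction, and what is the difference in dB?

A: 23 dB over, compressed to 9.2 dB over, so 13.8 dB of GR.
B: 21 dB over, compressed to 14 dB over, so 7 dB of GR.
Difference: 6.8 dB in favour of A.

A, by 6.8 dB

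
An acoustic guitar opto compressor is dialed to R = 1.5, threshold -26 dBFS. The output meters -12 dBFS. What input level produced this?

That's 14 dB above the -26 dBFS threshold.
Undo the ratio: input overshoot = 14 × 1.5 = 21 dB, giving input = -5 dBFS.

-5 dBFS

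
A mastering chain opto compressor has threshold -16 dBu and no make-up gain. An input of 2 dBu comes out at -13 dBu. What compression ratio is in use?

Input overshoot = 2 − (-16) = 18 dB; output overshoot = -13 − (-16) = 3 dB.
Ratio = 18 / 3 = 6.

6:1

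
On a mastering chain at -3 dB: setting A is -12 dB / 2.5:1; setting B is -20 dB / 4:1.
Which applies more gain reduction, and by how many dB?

A: overshoot 9 dB → output overshoot 3.6 dB → GR 5.4 dB.
B: overshoot 17 dB → output overshoot 4.25 dB → GR 12.75 dB.
B applies 7.35 dB more gain reduction.

B, by 7.35 dB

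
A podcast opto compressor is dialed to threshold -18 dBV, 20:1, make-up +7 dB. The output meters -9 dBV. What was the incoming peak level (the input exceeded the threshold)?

22 dBV

Stripping the +7 dB make-up gives -16 dBV at the gain stage.
The compressed level sits -16 − (-18) = 2 dB over threshold.
Before 20:1 compression the overshoot was 2 × 20 = 40 dB, so input = -18 + 40 = 22 dBV.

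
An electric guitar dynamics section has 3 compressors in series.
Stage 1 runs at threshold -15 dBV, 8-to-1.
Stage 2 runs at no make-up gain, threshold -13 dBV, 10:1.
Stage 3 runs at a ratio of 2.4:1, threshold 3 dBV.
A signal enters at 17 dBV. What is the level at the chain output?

Stage 1: 17 dBV is 32 dB over -15 dBV; at 8:1 that becomes 4 dB over, giving -11 dBV.
Stage 2: overshoot 2 dB → 2/10 = 0.2 dB → -12.8 dBV.
Stage 3: below threshold (-12.8 ≤ 3); passes unchanged; output -12.8 dBV.

-12.8 dBV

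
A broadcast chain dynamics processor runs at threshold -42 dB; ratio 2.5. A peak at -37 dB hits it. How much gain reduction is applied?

-37 dB exceeds the threshold by 5 dB.
At 2.5:1, output sits 5/2.5 = 2 dB above threshold.
GR = overshoot in − overshoot out = 5 − 2 = 3 dB.

3 dB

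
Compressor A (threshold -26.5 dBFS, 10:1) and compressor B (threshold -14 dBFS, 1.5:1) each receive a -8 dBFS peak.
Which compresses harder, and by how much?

A, by 14.65 dB

A: 18.5 dB over, compressed to 1.85 dB over, so 16.65 dB of GR.
B: 6 dB over, compressed to 4 dB over, so 2 dB of GR.
Difference: 14.65 dB in favour of A.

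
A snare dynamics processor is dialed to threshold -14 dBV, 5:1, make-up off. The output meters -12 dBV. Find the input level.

The compressed level sits -12 − (-14) = 2 dB over threshold.
Undo the ratio: input overshoot = 2 × 5 = 10 dB, giving input = -4 dBV.

-4 dBV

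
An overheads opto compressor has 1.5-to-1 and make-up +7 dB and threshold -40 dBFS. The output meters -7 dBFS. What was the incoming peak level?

-1 dBFS

Remove make-up: -7 − 7 = -14 dBFS.
That's 26 dB above the -40 dBFS threshold.
Undo the ratio: input overshoot = 26 × 1.5 = 39 dB, giving input = -1 dBFS.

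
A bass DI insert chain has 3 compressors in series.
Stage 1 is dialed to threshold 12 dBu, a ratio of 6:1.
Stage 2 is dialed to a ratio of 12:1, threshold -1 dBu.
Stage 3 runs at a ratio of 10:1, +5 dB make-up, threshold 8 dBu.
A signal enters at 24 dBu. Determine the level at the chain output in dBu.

Stage 1: 12 dB above 12 dBu, reduced 6:1 to 2 dB above → 14 dBu.
Stage 2: 14 dBu is 15 dB over -1 dBu; at 12:1 that becomes 1.25 dB over, giving 0.25 dBu.
Stage 3: below threshold (0.25 ≤ 8); passes unchanged; make-up brings it to 5.25 dBu.

5.25 dBu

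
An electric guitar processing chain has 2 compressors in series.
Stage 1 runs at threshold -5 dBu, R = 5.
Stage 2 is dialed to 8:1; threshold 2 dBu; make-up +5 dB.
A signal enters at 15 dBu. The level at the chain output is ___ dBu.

4 dBu

Stage 1: 15 dBu is 20 dB over -5 dBu; at 5:1 that becomes 4 dB over, giving -1 dBu.
Stage 2: -1 dBu ≤ 2 dBu, so stage 2 doesn't engage; make-up brings it to 4 dBu.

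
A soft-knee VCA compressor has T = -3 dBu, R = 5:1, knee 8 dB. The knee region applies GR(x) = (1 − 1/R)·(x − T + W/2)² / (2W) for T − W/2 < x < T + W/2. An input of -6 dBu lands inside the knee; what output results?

-6.05 dBu

x − T + W/2 = -6 − (-3) + 4 = 1.
GR = (1 − 1/5) × 1² / 16 = 0.8 × 1 / 16 = 0.05 dB.
Output = -6 − 0.05 = -6.05 dBu.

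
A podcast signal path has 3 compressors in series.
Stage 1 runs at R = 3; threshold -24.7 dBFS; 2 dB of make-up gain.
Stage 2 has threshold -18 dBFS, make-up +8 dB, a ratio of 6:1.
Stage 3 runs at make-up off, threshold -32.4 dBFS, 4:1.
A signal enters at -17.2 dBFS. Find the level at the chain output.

-27.35 dBFS

Stage 1: -17.2 dBFS is 7.5 dB over -24.7 dBFS; at 3:1 that becomes 2.5 dB over, giving -22.2 dBFS; +2 dB make-up → -20.2 dBFS.
Stage 2: -20.2 dBFS ≤ -18 dBFS, so stage 2 doesn't engage; make-up brings it to -12.2 dBFS.
Stage 3: overshoot 20.2 dB → 20.2/4 = 5.05 dB → -27.35 dBFS.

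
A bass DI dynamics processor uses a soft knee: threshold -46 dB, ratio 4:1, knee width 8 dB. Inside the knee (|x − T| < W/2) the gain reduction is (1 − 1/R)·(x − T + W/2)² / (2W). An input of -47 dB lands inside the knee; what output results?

-47.421875 dB

x − T + W/2 = -47 − (-46) + 4 = 3.
GR = (1 − 1/4) × 3² / 16 = 0.75 × 9 / 16 = 0.421875 dB.
Output = -47 − 0.421875 = -47.421875 dB.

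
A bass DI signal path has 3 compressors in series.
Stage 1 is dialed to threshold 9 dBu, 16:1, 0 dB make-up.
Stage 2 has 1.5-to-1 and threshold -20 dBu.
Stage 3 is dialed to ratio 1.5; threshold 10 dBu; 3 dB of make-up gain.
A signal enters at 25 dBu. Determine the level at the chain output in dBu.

Stage 1: 16 dB above 9 dBu, reduced 16:1 to 1 dB above → 10 dBu.
Stage 2: overshoot 30 dB → 30/1.5 = 20 dB → 0 dBu.
Stage 3: 0 dBu is at or below the 10 dBu threshold — no compression; make-up brings it to 3 dBu.

3 dBu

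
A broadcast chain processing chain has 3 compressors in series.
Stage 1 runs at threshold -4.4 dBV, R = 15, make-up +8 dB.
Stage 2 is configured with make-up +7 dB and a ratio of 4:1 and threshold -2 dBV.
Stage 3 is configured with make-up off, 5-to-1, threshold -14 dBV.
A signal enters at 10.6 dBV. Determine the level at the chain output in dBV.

-9.87 dBV

Stage 1: 15 dB above -4.4 dBV, reduced 15:1 to 1 dB above → -3.4 dBV; +8 dB make-up → 4.6 dBV.
Stage 2: overshoot 6.6 dB → 6.6/4 = 1.65 dB → -0.35 dBV; +7 dB make-up → 6.65 dBV.
Stage 3: overshoot 20.65 dB → 20.65/5 = 4.13 dB → -9.87 dBV.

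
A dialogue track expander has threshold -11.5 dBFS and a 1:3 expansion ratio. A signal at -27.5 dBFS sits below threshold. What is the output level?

-59.5 dBFS

The input is 16 dB below the -11.5 dBFS threshold.
A 1:3 expander multiplies undershoot by 3: 16 × 3 = 48 dB below threshold.
Output = -11.5 − 48 = -59.5 dBFS.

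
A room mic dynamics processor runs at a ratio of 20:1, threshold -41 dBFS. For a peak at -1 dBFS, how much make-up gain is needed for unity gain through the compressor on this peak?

38 dB

Overshoot 40 dB → 40/20 = 2 dB after compression, so the compressed level is -41 + 2 = -39 dBFS.
Make-up = target − compressed = -1 − (-39) = 38 dB.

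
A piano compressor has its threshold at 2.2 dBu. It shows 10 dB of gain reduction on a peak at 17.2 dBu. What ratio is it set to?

3:1

Input overshoot = 17.2 − 2.2 = 15 dB.
Output overshoot = 15 − 10 = 5 dB.
Ratio = input overshoot / output overshoot = 15 / 5 = 3.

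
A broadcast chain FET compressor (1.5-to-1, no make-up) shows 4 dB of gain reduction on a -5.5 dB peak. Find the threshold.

Input is 12 dB above T (since output overshoot × R = input overshoot: (-9.5 − T)·1.5 = -5.5 − T gives T = -17.5 dB).
Check: -17.5 + (-5.5 − (-17.5))/1.5 = -17.5 + 8 = -9.5 dB. ✓

-17.5 dB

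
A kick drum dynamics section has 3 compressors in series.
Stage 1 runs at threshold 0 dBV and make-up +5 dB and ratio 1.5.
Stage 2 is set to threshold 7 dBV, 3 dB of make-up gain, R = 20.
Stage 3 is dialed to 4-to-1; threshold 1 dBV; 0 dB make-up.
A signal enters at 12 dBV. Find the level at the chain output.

3.325 dBV

Stage 1: overshoot 12 dB → 12/1.5 = 8 dB → 8 dBV; +5 dB make-up → 13 dBV.
Stage 2: 13 dBV is 6 dB over 7 dBV; at 20:1 that becomes 0.3 dB over, giving 7.3 dBV; +3 dB make-up → 10.3 dBV.
Stage 3: 9.3 dB above 1 dBV, reduced 4:1 to 2.325 dB above → 3.325 dBV.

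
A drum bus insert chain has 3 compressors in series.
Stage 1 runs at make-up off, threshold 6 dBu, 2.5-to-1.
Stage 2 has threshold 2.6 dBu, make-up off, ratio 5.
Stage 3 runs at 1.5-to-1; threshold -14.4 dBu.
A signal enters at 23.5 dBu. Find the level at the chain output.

Stage 1: 23.5 dBu is 17.5 dB over 6 dBu; at 2.5:1 that becomes 7 dB over, giving 13 dBu.
Stage 2: overshoot 10.4 dB → 10.4/5 = 2.08 dB → 4.68 dBu.
Stage 3: overshoot 19.08 dB → 19.08/1.5 = 12.72 dB → -1.68 dBu.

-1.68 dBu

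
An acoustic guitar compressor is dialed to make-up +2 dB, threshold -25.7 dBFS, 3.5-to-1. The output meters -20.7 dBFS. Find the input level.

Stripping the +2 dB make-up gives -22.7 dBFS at the gain stage.
The compressed level sits -22.7 − (-25.7) = 3 dB over threshold.
Undo the ratio: input overshoot = 3 × 3.5 = 10.5 dB, giving input = -15.2 dBFS.

-15.2 dBFS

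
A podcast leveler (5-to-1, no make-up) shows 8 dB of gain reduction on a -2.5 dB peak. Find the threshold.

Input is 10 dB above T (since output overshoot × R = input overshoot: (-10.5 − T)·5 = -2.5 − T gives T = -12.5 dB).
Check: -12.5 + (-2.5 − (-12.5))/5 = -12.5 + 2 = -10.5 dB. ✓

-12.5 dB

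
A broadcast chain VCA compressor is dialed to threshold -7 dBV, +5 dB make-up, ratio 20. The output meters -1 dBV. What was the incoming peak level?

Remove make-up: -1 − 5 = -6 dBV.
The compressed level sits -6 − (-7) = 1 dB over threshold.
Undo the ratio: input overshoot = 1 × 20 = 20 dB, giving input = 13 dBV.

13 dBV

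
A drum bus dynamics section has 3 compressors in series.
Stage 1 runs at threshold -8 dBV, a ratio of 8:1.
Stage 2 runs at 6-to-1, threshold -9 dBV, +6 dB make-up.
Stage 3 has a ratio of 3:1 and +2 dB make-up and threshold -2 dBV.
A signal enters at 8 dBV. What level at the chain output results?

Stage 1: overshoot 16 dB → 16/8 = 2 dB → -6 dBV.
Stage 2: -6 dBV is 3 dB over -9 dBV; at 6:1 that becomes 0.5 dB over, giving -8.5 dBV; +6 dB make-up → -2.5 dBV.
Stage 3: below threshold (-2.5 ≤ -2); passes unchanged; make-up brings it to -0.5 dBV.

-0.5 dBV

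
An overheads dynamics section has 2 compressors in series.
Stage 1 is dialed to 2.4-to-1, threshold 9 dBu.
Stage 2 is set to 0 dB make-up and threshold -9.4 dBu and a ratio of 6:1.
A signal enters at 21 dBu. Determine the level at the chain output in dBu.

-5.5 dBu

Stage 1: 21 dBu is 12 dB over 9 dBu; at 2.4:1 that becomes 5 dB over, giving 14 dBu.
Stage 2: 23.4 dB above -9.4 dBu, reduced 6:1 to 3.9 dB above → -5.5 dBu.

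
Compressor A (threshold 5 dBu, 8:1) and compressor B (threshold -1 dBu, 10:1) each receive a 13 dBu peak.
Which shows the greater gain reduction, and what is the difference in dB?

B, by 5.6 dB

A: 8 dB over, compressed to 1 dB over, so 7 dB of GR.
B: 14 dB over, compressed to 1.4 dB over, so 12.6 dB of GR.
B reduces 5.6 dB more.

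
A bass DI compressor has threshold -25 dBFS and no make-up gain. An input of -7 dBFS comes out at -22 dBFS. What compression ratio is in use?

6:1

Input overshoot = -7 − (-25) = 18 dB; output overshoot = -22 − (-25) = 3 dB.
Ratio = 18 / 3 = 6.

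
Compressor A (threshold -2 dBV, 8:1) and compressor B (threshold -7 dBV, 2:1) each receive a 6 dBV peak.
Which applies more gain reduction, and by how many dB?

A: overshoot 8 dB → output overshoot 1 dB → GR 7 dB.
B: overshoot 13 dB → output overshoot 6.5 dB → GR 6.5 dB.
A reduces 0.5 dB more.

A, by 0.5 dB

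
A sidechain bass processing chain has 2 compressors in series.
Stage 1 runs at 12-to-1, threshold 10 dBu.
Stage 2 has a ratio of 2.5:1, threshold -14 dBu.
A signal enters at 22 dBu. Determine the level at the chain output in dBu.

-4 dBu

Stage 1: 12 dB above 10 dBu, reduced 12:1 to 1 dB above → 11 dBu.
Stage 2: 11 dBu is 25 dB over -14 dBu; at 2.5:1 that becomes 10 dB over, giving -4 dBu.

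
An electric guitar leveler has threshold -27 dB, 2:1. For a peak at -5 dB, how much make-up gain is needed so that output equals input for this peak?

11 dB

The peak compresses to -27 + 22/2 = -16 dB.
To reach -5 dB requires -5 − (-16) = 11 dB of make-up.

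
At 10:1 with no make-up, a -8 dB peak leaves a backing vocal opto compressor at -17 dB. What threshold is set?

-18 dB

Let T be the threshold. Output overshoot = (input overshoot)/R, so -17 − T = (-8 − T)/10.
10·(-17 − T) = -8 − T → 9·T = -170 − (-8) = -162.
T = -162/9 = -18 dB.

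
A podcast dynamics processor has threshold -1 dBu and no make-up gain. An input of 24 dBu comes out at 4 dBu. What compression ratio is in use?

Input overshoot = 24 − (-1) = 25 dB; output overshoot = 4 − (-1) = 5 dB.
Ratio = 25 / 5 = 5.

5:1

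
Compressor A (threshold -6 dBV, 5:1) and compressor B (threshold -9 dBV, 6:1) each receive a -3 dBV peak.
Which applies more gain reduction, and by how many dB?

B, by 2.6 dB

A: overshoot 3 dB → output overshoot 0.6 dB → GR 2.4 dB.
B: overshoot 6 dB → output overshoot 1 dB → GR 5 dB.
B reduces 2.6 dB more.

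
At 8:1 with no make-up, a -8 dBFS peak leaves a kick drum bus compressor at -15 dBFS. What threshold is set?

Gain reduction = -8 − (-15) = 7 dB; output overshoot = GR / (R − 1) = 7 / 7 = 1 dB.
Threshold = output − output overshoot = -15 − 1 = -16 dBFS.

-16 dBFS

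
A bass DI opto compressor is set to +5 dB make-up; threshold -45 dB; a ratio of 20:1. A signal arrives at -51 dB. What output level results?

-51 dB is 6 dB below the -45 dB threshold, so no gain reduction is applied.
Make-up gain adds 5 dB: -51 + 5 = -46 dB.

-46 dB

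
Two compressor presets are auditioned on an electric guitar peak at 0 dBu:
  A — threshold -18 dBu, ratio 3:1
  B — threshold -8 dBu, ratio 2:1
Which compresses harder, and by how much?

A: GR = 18 − 18/3 = 12 dB.
B: GR = 8 − 8/2 = 4 dB.
Difference: 8 dB in favour of A.

A, by 8 dB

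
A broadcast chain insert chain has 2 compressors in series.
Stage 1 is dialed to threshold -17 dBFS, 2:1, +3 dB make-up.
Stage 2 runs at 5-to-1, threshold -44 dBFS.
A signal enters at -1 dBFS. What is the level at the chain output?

-36.4 dBFS

Stage 1: overshoot 16 dB → 16/2 = 8 dB → -9 dBFS; +3 dB make-up → -6 dBFS.
Stage 2: -6 dBFS is 38 dB over -44 dBFS; at 5:1 that becomes 7.6 dB over, giving -36.4 dBFS.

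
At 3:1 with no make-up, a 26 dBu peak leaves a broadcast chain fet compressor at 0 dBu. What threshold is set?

Input is 39 dB above T (since output overshoot × R = input overshoot: (0 − T)·3 = 26 − T gives T = -13 dBu).
Check: -13 + (26 − (-13))/3 = -13 + 13 = 0 dBu. ✓

-13 dBu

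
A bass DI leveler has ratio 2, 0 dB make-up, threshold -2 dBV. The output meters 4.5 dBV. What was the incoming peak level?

11 dBV

Post-compression overshoot = 4.5 − (-2) = 6.5 dB.
Input overshoot = R × output overshoot = 13 dB → input = -2 + 13 = 11 dBV.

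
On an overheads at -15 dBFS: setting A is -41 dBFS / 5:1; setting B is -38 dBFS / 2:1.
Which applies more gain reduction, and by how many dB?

A: GR = 26 − 26/5 = 20.8 dB.
B: GR = 23 − 23/2 = 11.5 dB.
A applies 9.3 dB more gain reduction.

A, by 9.3 dB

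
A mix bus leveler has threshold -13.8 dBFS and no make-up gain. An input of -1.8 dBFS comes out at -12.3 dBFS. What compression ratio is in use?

Input overshoot = -1.8 − (-13.8) = 12 dB; output overshoot = -12.3 − (-13.8) = 1.5 dB.
Ratio = 12 / 1.5 = 8.

8:1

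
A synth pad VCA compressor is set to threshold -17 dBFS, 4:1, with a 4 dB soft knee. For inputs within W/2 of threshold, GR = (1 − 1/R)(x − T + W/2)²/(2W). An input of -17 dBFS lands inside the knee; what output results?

-17.375 dBFS

x − T + W/2 = -17 − (-17) + 2 = 2.
GR = (1 − 1/4) × 2² / 8 = 0.75 × 4 / 8 = 0.375 dB.
Output = -17 − 0.375 = -17.375 dBFS.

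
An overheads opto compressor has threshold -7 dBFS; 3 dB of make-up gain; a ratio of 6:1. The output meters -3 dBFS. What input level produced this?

-1 dBFS

Stripping the +3 dB make-up gives -6 dBFS at the gain stage.
Post-compression overshoot = -6 − (-7) = 1 dB.
Input overshoot = R × output overshoot = 6 dB → input = -7 + 6 = -1 dBFS.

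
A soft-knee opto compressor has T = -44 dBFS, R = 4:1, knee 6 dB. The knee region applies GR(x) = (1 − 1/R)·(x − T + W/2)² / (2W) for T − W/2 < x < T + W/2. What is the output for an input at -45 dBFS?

x − T + W/2 = -45 − (-44) + 3 = 2.
GR = (1 − 1/4) × 2² / 12 = 0.75 × 4 / 12 = 0.25 dB.
Output = -45 − 0.25 = -45.25 dBFS.

-45.25 dBFS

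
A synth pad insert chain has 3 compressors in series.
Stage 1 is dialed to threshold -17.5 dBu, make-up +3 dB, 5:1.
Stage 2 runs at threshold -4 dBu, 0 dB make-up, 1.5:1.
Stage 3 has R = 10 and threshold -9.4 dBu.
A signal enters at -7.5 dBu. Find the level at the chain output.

-12.5 dBu

Stage 1: 10 dB above -17.5 dBu, reduced 5:1 to 2 dB above → -15.5 dBu; +3 dB make-up → -12.5 dBu.
Stage 2: below threshold (-12.5 ≤ -4); passes unchanged; output -12.5 dBu.
Stage 3: -12.5 dBu is at or below the -9.4 dBu threshold — no compression; output -12.5 dBu.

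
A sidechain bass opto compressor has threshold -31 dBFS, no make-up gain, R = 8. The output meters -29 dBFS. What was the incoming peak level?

The compressed level sits -29 − (-31) = 2 dB over threshold.
Undo the ratio: input overshoot = 2 × 8 = 16 dB, giving input = -15 dBFS.

-15 dBFS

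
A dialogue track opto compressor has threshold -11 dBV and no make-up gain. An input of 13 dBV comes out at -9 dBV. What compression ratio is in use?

Input overshoot = 13 − (-11) = 24 dB; output overshoot = -9 − (-11) = 2 dB.
Ratio = 24 / 2 = 12.

12:1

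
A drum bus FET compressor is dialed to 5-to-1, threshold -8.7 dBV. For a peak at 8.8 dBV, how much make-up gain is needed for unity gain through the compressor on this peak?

The peak compresses to -8.7 + 17.5/5 = -5.2 dBV.
To reach 8.8 dBV requires 8.8 − (-5.2) = 14 dB of make-up.

14 dB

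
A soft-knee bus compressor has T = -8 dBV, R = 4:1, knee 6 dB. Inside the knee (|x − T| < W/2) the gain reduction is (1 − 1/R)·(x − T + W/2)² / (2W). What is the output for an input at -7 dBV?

x − T + W/2 = -7 − (-8) + 3 = 4.
GR = (1 − 1/4) × 4² / 12 = 0.75 × 16 / 12 = 1 dB.
Output = -7 − 1 = -8 dBV.

-8 dBV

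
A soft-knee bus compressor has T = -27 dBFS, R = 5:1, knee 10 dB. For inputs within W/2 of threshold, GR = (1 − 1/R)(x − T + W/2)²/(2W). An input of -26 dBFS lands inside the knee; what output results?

-27.44 dBFS

x − T + W/2 = -26 − (-27) + 5 = 6.
GR = (1 − 1/5) × 6² / 20 = 0.8 × 36 / 20 = 1.44 dB.
Output = -26 − 1.44 = -27.44 dBFS.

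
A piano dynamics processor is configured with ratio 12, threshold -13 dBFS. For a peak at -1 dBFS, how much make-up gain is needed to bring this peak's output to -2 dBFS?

The peak compresses to -13 + 12/12 = -12 dBFS.
To reach -2 dBFS requires -2 − (-12) = 10 dB of make-up.

10 dB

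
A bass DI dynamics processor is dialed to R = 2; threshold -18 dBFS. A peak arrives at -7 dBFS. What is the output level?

-12.5 dBFS

Overshoot: -7 − (-18) = 11 dB.
At 2:1 the overshoot is divided by 2, leaving 5.5 dB above threshold.
That puts the output at -12.5 dBFS.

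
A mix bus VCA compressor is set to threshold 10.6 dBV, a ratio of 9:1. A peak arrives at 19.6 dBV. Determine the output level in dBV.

11.6 dBV

The input is 9 dB above the 10.6 dBV threshold.
At 9:1 the overshoot is divided by 9, leaving 1 dB above threshold.
That puts the output at 11.6 dBV.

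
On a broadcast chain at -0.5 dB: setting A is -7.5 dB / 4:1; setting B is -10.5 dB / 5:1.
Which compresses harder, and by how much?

A: 7 dB over, compressed to 1.75 dB over, so 5.25 dB of GR.
B: 10 dB over, compressed to 2 dB over, so 8 dB of GR.
B reduces 2.75 dB more.

B, by 2.75 dB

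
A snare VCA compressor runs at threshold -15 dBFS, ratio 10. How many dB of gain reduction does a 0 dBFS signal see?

Overshoot = 0 − (-15) = 15 dB.
A 10:1 ratio leaves 1.5 dB of that excess.
So the signal is attenuated by 15 − 1.5 = 13.5 dB.

13.5 dB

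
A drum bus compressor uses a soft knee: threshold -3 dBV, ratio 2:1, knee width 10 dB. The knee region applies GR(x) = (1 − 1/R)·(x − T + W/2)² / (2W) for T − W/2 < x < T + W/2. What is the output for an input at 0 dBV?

x − T + W/2 = 0 − (-3) + 5 = 8.
GR = (1 − 1/2) × 8² / 20 = 0.5 × 64 / 20 = 1.6 dB.
Output = 0 − 1.6 = -1.6 dBV.

-1.6 dBV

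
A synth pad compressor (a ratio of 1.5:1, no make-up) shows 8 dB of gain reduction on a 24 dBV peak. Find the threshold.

0 dBV

Let T be the threshold. Output overshoot = (input overshoot)/R, so 16 − T = (24 − T)/1.5.
1.5·(16 − T) = 24 − T → 0.5·T = 24 − 24 = 0.
T = 0/0.5 = 0 dBV.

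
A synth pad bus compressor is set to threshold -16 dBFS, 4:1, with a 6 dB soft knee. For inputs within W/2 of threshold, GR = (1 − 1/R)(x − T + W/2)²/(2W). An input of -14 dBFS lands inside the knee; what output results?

x − T + W/2 = -14 − (-16) + 3 = 5.
GR = (1 − 1/4) × 5² / 12 = 0.75 × 25 / 12 = 1.5625 dB.
Output = -14 − 1.5625 = -15.5625 dBFS.

-15.5625 dBFS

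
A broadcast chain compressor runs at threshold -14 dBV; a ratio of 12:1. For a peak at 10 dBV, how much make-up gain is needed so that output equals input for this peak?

22 dB

The peak compresses to -14 + 24/12 = -12 dBV.
To reach 10 dBV requires 10 − (-12) = 22 dB of make-up.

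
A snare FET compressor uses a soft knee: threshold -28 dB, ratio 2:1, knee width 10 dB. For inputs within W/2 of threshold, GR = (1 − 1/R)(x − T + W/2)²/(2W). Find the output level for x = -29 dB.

x − T + W/2 = -29 − (-28) + 5 = 4.
GR = (1 − 1/2) × 4² / 20 = 0.5 × 16 / 20 = 0.4 dB.
Output = -29 − 0.4 = -29.4 dB.

-29.4 dB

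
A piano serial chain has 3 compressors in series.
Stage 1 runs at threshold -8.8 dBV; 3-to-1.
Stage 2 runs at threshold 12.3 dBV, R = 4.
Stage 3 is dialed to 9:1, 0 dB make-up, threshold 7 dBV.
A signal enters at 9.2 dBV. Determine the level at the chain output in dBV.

-2.8 dBV

Stage 1: 9.2 dBV is 18 dB over -8.8 dBV; at 3:1 that becomes 6 dB over, giving -2.8 dBV.
Stage 2: -2.8 dBV is at or below the 12.3 dBV threshold — no compression; output -2.8 dBV.
Stage 3: below threshold (-2.8 ≤ 7); passes unchanged; output -2.8 dBV.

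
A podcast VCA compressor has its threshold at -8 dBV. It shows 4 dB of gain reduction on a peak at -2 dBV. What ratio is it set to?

Input overshoot = -2 − (-8) = 6 dB.
Output overshoot = 6 − 4 = 2 dB.
Ratio = input overshoot / output overshoot = 6 / 2 = 3.

3:1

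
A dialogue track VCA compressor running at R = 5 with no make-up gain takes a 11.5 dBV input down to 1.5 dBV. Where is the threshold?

Input is 12.5 dB above T (since output overshoot × R = input overshoot: (1.5 − T)·5 = 11.5 − T gives T = -1 dBV).
Check: -1 + (11.5 − (-1))/5 = -1 + 2.5 = 1.5 dBV. ✓

-1 dBV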